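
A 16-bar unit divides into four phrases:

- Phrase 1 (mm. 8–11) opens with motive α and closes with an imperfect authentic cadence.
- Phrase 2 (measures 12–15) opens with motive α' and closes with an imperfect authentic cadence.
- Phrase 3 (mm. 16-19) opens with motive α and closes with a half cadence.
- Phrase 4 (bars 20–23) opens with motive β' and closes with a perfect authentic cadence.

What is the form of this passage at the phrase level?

Four phrases in two halves: the first half (bars 8–15) ends with an imperfect authentic cadence, the second (bars 16–23) with a perfect authentic cadence — a large antecedent–consequent pair, i.e. a double period.
Phrase 3 begins with the same material as phrase 1, making it parallel.

parallel double period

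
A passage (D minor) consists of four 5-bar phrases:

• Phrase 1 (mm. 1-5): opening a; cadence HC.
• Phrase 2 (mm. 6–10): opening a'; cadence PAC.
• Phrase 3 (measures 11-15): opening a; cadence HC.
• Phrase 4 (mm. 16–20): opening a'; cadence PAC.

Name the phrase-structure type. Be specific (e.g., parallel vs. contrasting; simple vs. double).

The cadence pattern HC–PAC–HC–PAC is weak–strong twice, and phrases 3–4 restate phrases 1–2: a period heard twice, not a double period (which would end weakly at phrase 2).

repeated period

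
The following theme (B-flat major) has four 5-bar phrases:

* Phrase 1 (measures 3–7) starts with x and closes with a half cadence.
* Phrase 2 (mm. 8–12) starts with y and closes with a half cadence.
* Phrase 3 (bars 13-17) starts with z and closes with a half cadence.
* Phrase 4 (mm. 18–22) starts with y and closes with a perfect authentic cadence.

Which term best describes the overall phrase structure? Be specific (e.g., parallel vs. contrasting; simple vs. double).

Four phrases in two halves: the first half (measures 3–12) ends with a half cadence, the second (mm. 13–22) with a perfect authentic cadence — a large antecedent–consequent pair, i.e. a double period.
Phrase 3 begins with different material from phrase 1, making it contrasting.

contrasting double period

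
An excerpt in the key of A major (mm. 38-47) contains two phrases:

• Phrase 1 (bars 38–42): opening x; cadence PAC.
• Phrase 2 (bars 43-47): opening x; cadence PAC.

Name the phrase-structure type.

repeated phrase

Both phrases have the same opening (x) and the same cadence (perfect authentic cadence): the second is a restatement, not a consequent, so this is a repeated phrase rather than a period.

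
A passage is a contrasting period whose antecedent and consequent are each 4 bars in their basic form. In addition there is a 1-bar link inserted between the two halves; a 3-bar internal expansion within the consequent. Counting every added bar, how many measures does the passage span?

12 measures

Basic contrasting period: 4 + 4 = 8 bars.
8 (basic form) + 1 (link) + 3 (internal expansion) = 12.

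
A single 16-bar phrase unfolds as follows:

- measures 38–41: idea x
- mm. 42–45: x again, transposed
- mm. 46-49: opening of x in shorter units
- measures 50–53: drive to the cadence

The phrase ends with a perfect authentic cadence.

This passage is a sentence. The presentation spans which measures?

measures 38–45

The presentation of a sentence is the basic idea (bars 38-41) plus its repetition (bars 42-45); the presentation is therefore mm. 38–45.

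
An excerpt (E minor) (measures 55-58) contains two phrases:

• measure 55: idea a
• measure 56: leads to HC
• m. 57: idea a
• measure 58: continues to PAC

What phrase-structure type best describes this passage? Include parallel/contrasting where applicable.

parallel period

Phrase 1 ends with a half cadence (weaker) and phrase 2 with a perfect authentic cadence (stronger): antecedent + consequent = a period.
The two phrases open with the same material (a / a), so the period is parallel.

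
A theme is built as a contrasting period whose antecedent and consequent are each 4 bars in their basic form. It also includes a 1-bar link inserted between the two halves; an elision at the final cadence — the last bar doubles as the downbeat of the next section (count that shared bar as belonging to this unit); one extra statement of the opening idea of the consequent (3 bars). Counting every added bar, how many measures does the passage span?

Basic contrasting period: 4 + 4 = 8 bars.
8 (basic form) + 1 (link) + 3 (extra statement) = 12.
The elision shares a bar with the next section but does not change this unit's count.

12 measures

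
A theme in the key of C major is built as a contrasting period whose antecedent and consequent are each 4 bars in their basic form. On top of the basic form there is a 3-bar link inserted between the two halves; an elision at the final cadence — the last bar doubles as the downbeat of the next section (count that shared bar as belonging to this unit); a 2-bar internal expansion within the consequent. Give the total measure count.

13 measures

Basic contrasting period: 4 + 4 = 8 bars.
8 (basic form) + 3 (link) + 2 (internal expansion) = 13.
The elision shares a bar with the next section but does not change this unit's count.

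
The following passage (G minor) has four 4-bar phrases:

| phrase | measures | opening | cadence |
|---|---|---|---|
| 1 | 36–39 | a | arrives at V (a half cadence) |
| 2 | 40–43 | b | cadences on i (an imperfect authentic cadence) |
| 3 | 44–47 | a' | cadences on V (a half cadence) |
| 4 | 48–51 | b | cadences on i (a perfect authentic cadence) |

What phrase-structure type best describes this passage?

parallel double period

Four phrases in two halves: the first half (mm. 36–43) ends with an imperfect authentic cadence, the second (mm. 44–51) with a perfect authentic cadence — a large antecedent–consequent pair, i.e. a double period.
Phrase 3 begins with the same material as phrase 1, making it parallel.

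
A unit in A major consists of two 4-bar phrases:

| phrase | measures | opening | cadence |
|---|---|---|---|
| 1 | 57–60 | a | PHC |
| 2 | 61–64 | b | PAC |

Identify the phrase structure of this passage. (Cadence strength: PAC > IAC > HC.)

contrasting period

Phrase 1 ends with a Phrygian half cadence (weaker) and phrase 2 with a perfect authentic cadence (stronger): antecedent + consequent = a period.
The two phrases open with different material (a / b), so the period is contrasting.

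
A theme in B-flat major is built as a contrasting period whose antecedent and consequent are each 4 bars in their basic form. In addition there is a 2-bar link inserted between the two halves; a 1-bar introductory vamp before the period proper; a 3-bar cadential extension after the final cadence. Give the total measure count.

Basic contrasting period: 4 + 4 = 8 bars.
8 (basic form) + 2 (link) + 1 (introduction) + 3 (cadential extension) = 14.

14 measures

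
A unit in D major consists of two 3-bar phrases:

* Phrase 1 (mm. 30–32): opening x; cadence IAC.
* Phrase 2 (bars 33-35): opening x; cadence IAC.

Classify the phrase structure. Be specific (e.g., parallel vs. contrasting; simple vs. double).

Both phrases have the same opening (x) and the same cadence (imperfect authentic cadence): the second is a restatement, not a consequent, so this is a repeated phrase rather than a period.

repeated phrase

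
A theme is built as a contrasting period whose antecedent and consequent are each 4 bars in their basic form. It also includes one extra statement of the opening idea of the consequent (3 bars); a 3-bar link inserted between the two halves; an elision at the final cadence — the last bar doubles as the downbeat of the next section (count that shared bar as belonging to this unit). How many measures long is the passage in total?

Basic contrasting period: 4 + 4 = 8 bars.
8 (basic form) + 3 (extra statement) + 3 (link) = 14.
The elision shares a bar with the next section but does not change this unit's count.

14 measures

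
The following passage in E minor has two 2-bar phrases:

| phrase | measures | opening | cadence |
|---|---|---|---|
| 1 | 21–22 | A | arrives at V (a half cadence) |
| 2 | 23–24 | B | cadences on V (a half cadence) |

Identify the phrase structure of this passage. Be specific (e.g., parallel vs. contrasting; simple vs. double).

phrase group

The second phrase closes with a half cadence, which is not stronger than the first phrase's half cadence; without a weak→strong cadential pair there is no antecedent–consequent relationship, so this is a phrase group rather than a period.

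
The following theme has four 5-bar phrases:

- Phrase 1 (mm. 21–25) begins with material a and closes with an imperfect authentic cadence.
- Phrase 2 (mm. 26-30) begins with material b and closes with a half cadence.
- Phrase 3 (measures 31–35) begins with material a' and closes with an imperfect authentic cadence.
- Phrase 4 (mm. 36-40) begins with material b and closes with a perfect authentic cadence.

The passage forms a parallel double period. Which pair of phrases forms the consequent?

In a double period the first pair of phrases (ending half cadence) is the large antecedent and the second pair (ending perfect authentic cadence) is the large consequent; the consequent is phrases 3 and 4.

phrases 3 and 4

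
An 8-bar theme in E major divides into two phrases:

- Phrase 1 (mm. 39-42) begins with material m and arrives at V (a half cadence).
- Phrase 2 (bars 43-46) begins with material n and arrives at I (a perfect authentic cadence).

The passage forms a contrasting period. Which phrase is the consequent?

phrase 2

The phrase ending with the weaker cadence (half cadence) is the antecedent; the one ending more conclusively (perfect authentic cadence) is the consequent. The consequent is phrase 2.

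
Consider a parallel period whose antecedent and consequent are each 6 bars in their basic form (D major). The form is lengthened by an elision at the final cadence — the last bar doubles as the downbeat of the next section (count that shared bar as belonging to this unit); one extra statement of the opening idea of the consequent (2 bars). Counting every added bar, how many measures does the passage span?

14 measures

Basic parallel period: 6 + 6 = 12 bars.
12 (basic form) + 2 (extra statement) = 14.
The elision shares a bar with the next section but does not change this unit's count.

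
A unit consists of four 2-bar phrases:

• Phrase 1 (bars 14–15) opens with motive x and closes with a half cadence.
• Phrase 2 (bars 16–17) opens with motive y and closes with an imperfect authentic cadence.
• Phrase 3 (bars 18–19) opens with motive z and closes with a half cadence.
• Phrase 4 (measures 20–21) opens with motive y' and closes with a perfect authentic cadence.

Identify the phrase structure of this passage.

contrasting double period

Four phrases in two halves: the first half (mm. 14–17) ends with an imperfect authentic cadence, the second (measures 18-21) with a perfect authentic cadence — a large antecedent–consequent pair, i.e. a double period.
Phrase 3 begins with different material from phrase 1, making it contrasting.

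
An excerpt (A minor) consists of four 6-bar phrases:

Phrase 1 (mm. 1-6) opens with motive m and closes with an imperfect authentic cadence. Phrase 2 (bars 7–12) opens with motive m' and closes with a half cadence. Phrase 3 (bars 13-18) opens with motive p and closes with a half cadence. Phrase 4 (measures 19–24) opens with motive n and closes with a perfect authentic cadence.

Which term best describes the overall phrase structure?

contrasting double period

Four phrases in two halves: the first half (bars 1–12) ends with a half cadence, the second (bars 13–24) with a perfect authentic cadence — a large antecedent–consequent pair, i.e. a double period.
Phrase 3 begins with different material from phrase 1, making it contrasting.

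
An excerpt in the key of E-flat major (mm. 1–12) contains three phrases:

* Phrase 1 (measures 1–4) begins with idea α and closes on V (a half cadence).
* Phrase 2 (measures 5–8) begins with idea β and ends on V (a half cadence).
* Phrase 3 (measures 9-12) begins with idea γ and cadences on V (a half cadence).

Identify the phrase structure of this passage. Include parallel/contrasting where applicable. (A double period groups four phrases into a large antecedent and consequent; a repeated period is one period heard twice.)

The final phrase closes with a half cadence, which is not stronger than the preceding half cadence; the 3 phrases lack an overall antecedent–consequent design and so form a phrase group.

phrase group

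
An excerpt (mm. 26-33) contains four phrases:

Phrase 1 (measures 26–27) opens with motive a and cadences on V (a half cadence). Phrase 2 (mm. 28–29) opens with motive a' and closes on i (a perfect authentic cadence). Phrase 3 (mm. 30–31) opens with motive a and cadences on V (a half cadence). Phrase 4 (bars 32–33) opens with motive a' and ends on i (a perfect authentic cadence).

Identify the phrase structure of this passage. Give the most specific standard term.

repeated period

The cadence pattern HC–PAC–HC–PAC is weak–strong twice, and phrases 3–4 restate phrases 1–2: a period heard twice, not a double period (which would end weakly at phrase 2).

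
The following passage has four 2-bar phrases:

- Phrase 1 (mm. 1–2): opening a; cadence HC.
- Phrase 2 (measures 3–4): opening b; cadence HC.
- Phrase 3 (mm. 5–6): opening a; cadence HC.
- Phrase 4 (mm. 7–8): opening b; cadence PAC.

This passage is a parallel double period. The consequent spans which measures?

In a double period the four phrases pair into a large antecedent (phrases 1–2, ending half cadence) and a large consequent (phrases 3–4, ending perfect authentic cadence). The consequent spans mm. 5–8.

measures 5–8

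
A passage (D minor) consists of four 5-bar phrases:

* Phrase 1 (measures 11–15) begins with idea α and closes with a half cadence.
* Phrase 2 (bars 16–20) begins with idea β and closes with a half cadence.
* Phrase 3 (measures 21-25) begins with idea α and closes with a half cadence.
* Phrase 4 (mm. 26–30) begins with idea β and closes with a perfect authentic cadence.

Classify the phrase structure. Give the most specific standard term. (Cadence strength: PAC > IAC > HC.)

parallel double period

Four phrases in two halves: the first half (mm. 11–20) ends with a half cadence, the second (measures 21–30) with a perfect authentic cadence — a large antecedent–consequent pair, i.e. a double period.
Phrase 3 begins with the same material as phrase 1, making it parallel.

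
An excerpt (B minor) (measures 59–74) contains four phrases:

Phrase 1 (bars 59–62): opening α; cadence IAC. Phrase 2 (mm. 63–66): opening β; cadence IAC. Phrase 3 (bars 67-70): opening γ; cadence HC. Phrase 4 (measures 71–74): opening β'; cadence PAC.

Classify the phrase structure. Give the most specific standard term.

Four phrases in two halves: the first half (mm. 59–66) ends with an imperfect authentic cadence, the second (mm. 67–74) with a perfect authentic cadence — a large antecedent–consequent pair, i.e. a double period.
Phrase 3 begins with different material from phrase 1, making it contrasting.

contrasting double period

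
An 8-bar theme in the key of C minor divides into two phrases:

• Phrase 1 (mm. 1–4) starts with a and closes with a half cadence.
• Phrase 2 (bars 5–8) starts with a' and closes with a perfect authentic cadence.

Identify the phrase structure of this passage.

parallel period

Phrase 1 ends with a half cadence (weaker) and phrase 2 with a perfect authentic cadence (stronger): antecedent + consequent = a period.
The two phrases open with the same material (a / a'), so the period is parallel.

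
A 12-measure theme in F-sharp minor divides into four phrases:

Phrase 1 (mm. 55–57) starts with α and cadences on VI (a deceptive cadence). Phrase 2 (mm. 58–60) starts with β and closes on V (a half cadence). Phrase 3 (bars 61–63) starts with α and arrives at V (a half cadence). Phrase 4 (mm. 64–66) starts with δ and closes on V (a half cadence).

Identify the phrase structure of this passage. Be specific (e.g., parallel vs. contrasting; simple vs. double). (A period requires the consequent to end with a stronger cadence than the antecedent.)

Phrase 4 ends with a half cadence, no stronger than phrase 2's half cadence, so the four phrases do not form a double period; nor do phrases 3–4 duplicate 1–2, so it is not a repeated period. With no phrase reaching a conclusive cadence, the passage is a phrase group.

phrase group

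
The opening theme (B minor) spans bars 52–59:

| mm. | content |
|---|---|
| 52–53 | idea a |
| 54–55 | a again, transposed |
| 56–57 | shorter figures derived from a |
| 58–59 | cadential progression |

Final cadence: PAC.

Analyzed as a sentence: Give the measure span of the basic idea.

The presentation of a sentence is the basic idea (measures 52–53) plus its repetition (mm. 54–55); the basic idea is therefore mm. 52–53.

measures 52–53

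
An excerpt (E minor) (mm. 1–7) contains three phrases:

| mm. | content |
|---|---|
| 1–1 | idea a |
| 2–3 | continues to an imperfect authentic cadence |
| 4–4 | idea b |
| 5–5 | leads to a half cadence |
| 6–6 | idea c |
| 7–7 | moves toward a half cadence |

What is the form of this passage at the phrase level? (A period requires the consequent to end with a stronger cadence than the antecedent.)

The final phrase closes with a half cadence, which is not stronger than the preceding half cadence; the 3 phrases lack an overall antecedent–consequent design and so form a phrase group.

phrase group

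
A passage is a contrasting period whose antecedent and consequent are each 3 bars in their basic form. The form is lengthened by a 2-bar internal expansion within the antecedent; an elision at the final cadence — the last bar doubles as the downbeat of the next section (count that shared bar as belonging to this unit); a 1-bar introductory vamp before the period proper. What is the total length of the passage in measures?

9 measures

Basic contrasting period: 3 + 3 = 6 bars.
6 (basic form) + 2 (internal expansion) + 1 (introduction) = 9.
The elision shares a bar with the next section but does not change this unit's count.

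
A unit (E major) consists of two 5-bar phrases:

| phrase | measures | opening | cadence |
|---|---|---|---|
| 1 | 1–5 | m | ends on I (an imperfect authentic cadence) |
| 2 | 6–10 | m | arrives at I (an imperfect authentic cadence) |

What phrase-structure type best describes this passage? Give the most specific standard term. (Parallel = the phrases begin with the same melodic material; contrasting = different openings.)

repeated phrase

Both phrases have the same opening (m) and the same cadence (imperfect authentic cadence): the second is a restatement, not a consequent, so this is a repeated phrase rather than a period.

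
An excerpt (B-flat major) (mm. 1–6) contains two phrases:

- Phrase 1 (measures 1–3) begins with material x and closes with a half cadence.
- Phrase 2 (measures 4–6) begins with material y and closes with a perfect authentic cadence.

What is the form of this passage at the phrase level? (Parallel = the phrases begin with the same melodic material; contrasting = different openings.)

contrasting period

Phrase 1 ends with a half cadence (weaker) and phrase 2 with a perfect authentic cadence (stronger): antecedent + consequent = a period.
The two phrases open with different material (x / y), so the period is contrasting.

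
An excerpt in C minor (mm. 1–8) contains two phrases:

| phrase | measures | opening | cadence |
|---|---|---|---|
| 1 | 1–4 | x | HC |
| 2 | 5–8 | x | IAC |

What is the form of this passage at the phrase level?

Phrase 1 ends with a half cadence (weaker) and phrase 2 with an imperfect authentic cadence (stronger): antecedent + consequent = a period.
The two phrases open with the same material (x / x), so the period is parallel.

parallel period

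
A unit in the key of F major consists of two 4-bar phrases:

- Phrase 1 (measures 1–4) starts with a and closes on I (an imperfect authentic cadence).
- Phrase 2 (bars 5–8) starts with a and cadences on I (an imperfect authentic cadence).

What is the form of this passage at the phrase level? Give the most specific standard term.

Both phrases have the same opening (a) and the same cadence (imperfect authentic cadence): the second is a restatement, not a consequent, so this is a repeated phrase rather than a period.

repeated phrase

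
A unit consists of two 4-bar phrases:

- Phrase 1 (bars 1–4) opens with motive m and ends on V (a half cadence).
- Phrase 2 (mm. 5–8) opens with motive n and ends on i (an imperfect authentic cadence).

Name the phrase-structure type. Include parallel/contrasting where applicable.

Phrase 1 ends with a half cadence (weaker) and phrase 2 with an imperfect authentic cadence (stronger): antecedent + consequent = a period.
The two phrases open with different material (m / n), so the period is contrasting.

contrasting period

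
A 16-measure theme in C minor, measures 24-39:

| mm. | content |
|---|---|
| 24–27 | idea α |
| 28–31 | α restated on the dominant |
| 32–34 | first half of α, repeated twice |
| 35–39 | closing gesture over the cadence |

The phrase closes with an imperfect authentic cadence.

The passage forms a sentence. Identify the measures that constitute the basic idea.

The presentation of a sentence is the basic idea (mm. 24–27) plus its repetition (mm. 28–31); the basic idea is therefore measures 24-27.

measures 24–27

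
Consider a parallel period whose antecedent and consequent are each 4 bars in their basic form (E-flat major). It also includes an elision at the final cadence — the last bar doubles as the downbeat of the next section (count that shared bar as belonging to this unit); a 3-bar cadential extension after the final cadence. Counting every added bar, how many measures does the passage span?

11 measures

Basic parallel period: 4 + 4 = 8 bars.
8 (basic form) + 3 (cadential extension) = 11.
The elision shares a bar with the next section but does not change this unit's count.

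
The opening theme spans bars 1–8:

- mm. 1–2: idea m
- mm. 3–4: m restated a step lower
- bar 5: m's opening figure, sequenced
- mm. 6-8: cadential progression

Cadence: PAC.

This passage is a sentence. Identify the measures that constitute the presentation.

The presentation of a sentence is the basic idea (measures 1–2) plus its repetition (bars 3–4); the presentation is therefore mm. 1–4.

measures 1–4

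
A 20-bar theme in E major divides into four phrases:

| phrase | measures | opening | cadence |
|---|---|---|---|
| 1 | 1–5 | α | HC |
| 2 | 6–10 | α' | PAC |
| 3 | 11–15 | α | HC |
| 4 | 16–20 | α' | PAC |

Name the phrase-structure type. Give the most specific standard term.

The cadence pattern HC–PAC–HC–PAC is weak–strong twice, and phrases 3–4 restate phrases 1–2: a period heard twice, not a double period (which would end weakly at phrase 2).

repeated period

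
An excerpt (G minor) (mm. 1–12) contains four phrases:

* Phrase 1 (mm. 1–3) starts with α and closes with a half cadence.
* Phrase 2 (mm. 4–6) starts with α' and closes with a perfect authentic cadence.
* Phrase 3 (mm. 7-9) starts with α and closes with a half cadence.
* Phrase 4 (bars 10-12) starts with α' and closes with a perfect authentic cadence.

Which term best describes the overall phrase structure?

The cadence pattern HC–PAC–HC–PAC is weak–strong twice, and phrases 3–4 restate phrases 1–2: a period heard twice, not a double period (which would end weakly at phrase 2).

repeated period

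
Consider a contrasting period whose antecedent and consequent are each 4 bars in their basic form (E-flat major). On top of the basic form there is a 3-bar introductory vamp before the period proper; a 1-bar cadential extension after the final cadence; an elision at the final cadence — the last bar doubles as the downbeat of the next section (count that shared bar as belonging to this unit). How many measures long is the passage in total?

12 measures

Basic contrasting period: 4 + 4 = 8 bars.
8 (basic form) + 3 (introduction) + 1 (cadential extension) = 12.
The elision shares a bar with the next section but does not change this unit's count.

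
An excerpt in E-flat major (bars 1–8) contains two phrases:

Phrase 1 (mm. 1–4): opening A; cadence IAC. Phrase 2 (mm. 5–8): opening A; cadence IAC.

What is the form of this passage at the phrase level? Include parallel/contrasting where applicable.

repeated phrase

Both phrases have the same opening (A) and the same cadence (imperfect authentic cadence): the second is a restatement, not a consequent, so this is a repeated phrase rather than a period.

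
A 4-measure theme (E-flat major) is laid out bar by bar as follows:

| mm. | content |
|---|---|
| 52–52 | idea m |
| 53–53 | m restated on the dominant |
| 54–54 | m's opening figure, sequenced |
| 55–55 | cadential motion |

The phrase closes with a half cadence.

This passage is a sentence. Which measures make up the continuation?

After the presentation (mm. 52-53), the continuation covers the fragmentation through the cadence: mm. 54–55.

measures 54–55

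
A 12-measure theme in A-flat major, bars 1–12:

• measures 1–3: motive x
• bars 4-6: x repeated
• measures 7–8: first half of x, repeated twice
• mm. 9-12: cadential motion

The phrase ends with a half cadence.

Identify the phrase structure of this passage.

sentence

Basic idea (mm. 1–3) + its repetition (mm. 4–6) form the presentation; fragmentation and cadence (mm. 7–12) form the continuation — the 12-bar whole is a sentence.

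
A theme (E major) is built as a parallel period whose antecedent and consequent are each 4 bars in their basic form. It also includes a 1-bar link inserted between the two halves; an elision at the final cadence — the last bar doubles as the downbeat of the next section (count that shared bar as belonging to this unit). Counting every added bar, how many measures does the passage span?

9 measures

Basic parallel period: 4 + 4 = 8 bars.
8 (basic form) + 1 (link) = 9.
The elision shares a bar with the next section but does not change this unit's count.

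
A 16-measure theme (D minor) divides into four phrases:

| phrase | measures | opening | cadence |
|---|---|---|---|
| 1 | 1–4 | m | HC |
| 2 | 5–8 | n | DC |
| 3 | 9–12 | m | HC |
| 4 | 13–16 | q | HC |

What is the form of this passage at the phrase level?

phrase group

Phrase 4 ends with a half cadence, no stronger than phrase 2's deceptive cadence, so the four phrases do not form a double period; nor do phrases 3–4 duplicate 1–2, so it is not a repeated period. With no phrase reaching a conclusive cadence, the passage is a phrase group.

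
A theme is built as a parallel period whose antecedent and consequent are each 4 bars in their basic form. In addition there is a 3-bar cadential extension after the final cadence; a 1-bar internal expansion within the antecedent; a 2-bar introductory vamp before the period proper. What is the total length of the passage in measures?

14 measures

Basic parallel period: 4 + 4 = 8 bars.
8 (basic form) + 3 (cadential extension) + 1 (internal expansion) + 2 (introduction) = 14.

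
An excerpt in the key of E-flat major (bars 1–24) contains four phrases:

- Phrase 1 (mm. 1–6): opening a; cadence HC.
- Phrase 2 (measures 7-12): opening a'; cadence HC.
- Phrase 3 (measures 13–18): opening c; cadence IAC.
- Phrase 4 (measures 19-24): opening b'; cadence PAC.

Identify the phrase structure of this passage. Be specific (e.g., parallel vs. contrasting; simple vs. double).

contrasting double period

Four phrases in two halves: the first half (mm. 1-12) ends with a half cadence, the second (mm. 13–24) with a perfect authentic cadence — a large antecedent–consequent pair, i.e. a double period.
Phrase 3 begins with different material from phrase 1, making it contrasting.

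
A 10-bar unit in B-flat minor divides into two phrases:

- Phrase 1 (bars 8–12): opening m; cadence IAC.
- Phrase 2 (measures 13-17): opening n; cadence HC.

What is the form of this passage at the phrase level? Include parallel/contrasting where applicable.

phrase group

The second phrase closes with a half cadence, which is not stronger than the first phrase's imperfect authentic cadence; without a weak→strong cadential pair there is no antecedent–consequent relationship, so this is a phrase group rather than a period.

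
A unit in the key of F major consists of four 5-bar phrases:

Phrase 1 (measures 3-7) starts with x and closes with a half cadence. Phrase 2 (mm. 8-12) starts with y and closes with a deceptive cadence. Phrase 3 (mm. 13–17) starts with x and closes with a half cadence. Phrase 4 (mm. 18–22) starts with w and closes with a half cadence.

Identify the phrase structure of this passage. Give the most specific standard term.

phrase group

Phrase 4 ends with a half cadence, no stronger than phrase 2's deceptive cadence, so the four phrases do not form a double period; nor do phrases 3–4 duplicate 1–2, so it is not a repeated period. With no phrase reaching a conclusive cadence, the passage is a phrase group.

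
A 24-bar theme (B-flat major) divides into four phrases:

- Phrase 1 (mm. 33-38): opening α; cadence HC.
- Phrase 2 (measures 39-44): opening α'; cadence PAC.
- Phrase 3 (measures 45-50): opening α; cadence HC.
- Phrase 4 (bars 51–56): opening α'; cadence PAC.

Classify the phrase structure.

repeated period

The cadence pattern HC–PAC–HC–PAC is weak–strong twice, and phrases 3–4 restate phrases 1–2: a period heard twice, not a double period (which would end weakly at phrase 2).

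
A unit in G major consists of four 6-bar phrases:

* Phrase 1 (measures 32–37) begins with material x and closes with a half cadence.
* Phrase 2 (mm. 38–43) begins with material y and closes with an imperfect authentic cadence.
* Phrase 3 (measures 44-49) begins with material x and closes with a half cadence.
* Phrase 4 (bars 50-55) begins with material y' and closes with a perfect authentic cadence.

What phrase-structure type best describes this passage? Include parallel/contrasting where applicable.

Four phrases in two halves: the first half (measures 32–43) ends with an imperfect authentic cadence, the second (mm. 44-55) with a perfect authentic cadence — a large antecedent–consequent pair, i.e. a double period.
Phrase 3 begins with the same material as phrase 1, making it parallel.

parallel double period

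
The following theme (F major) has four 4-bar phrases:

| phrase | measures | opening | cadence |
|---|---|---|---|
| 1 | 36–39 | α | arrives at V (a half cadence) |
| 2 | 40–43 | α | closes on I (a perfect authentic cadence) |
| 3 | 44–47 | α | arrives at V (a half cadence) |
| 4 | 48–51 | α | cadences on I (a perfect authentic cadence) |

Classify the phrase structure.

repeated period

The cadence pattern HC–PAC–HC–PAC is weak–strong twice, and phrases 3–4 restate phrases 1–2: a period heard twice, not a double period (which would end weakly at phrase 2).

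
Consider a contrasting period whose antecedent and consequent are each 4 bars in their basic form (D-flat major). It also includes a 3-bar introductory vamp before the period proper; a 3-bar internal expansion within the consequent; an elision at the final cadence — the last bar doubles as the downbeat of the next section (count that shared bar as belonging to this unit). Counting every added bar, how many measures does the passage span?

Basic contrasting period: 4 + 4 = 8 bars.
8 (basic form) + 3 (introduction) + 3 (internal expansion) = 14.
The elision shares a bar with the next section but does not change this unit's count.

14 measures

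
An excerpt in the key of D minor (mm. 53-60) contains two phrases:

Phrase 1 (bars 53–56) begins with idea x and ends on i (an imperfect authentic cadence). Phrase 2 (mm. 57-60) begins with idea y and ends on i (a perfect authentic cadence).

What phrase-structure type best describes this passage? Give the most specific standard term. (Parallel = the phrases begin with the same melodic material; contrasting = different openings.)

Phrase 1 ends with an imperfect authentic cadence (weaker) and phrase 2 with a perfect authentic cadence (stronger): antecedent + consequent = a period.
The two phrases open with different material (x / y), so the period is contrasting.

contrasting period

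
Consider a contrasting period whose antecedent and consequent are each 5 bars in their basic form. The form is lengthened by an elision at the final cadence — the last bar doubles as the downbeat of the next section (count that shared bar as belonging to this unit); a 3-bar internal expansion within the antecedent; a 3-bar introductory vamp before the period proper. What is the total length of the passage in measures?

Basic contrasting period: 5 + 5 = 10 bars.
10 (basic form) + 3 (internal expansion) + 3 (introduction) = 16.
The elision shares a bar with the next section but does not change this unit's count.

16 measures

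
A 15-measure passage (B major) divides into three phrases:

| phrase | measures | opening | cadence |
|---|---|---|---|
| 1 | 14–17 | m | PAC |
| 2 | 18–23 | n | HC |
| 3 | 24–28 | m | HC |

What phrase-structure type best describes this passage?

The final phrase closes with a half cadence, which is not stronger than the preceding half cadence; the 3 phrases lack an overall antecedent–consequent design and so form a phrase group.

phrase group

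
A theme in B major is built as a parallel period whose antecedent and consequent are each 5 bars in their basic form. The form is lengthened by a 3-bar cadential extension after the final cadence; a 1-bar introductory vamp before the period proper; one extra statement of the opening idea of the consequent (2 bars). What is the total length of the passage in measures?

Basic parallel period: 5 + 5 = 10 bars.
10 (basic form) + 3 (cadential extension) + 1 (introduction) + 2 (extra statement) = 16.

16 measures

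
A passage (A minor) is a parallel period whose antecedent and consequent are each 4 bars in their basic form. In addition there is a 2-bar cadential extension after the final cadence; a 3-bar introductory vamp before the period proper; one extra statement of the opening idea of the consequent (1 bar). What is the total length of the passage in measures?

14 measures

Basic parallel period: 4 + 4 = 8 bars.
8 (basic form) + 2 (cadential extension) + 3 (introduction) + 1 (extra statement) = 14.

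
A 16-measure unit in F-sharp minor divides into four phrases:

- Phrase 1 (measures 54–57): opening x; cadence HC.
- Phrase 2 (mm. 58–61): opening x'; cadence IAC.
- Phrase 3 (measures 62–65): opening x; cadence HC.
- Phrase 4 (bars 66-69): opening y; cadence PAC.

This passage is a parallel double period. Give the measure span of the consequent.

measures 62–69

In a double period the four phrases pair into a large antecedent (phrases 1–2, ending imperfect authentic cadence) and a large consequent (phrases 3–4, ending perfect authentic cadence). The consequent spans measures 62–69.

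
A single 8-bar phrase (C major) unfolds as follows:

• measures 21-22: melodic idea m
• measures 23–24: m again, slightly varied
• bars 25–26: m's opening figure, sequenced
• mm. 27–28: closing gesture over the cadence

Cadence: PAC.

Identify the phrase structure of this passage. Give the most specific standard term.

sentence

Basic idea (mm. 21–22) + its repetition (mm. 23–24) form the presentation; fragmentation and cadence (mm. 25-28) form the continuation — the 8-bar whole is a sentence.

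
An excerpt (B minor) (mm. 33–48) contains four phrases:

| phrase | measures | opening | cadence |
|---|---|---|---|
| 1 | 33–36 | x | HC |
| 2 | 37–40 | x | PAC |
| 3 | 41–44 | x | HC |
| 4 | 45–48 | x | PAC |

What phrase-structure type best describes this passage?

The cadence pattern HC–PAC–HC–PAC is weak–strong twice, and phrases 3–4 restate phrases 1–2: a period heard twice, not a double period (which would end weakly at phrase 2).

repeated period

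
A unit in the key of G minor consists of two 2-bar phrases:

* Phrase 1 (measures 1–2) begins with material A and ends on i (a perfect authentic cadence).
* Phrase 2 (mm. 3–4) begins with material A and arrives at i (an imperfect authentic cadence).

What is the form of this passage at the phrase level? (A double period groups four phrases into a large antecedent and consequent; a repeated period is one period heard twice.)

phrase group

The second phrase closes with an imperfect authentic cadence, which is not stronger than the first phrase's perfect authentic cadence; without a weak→strong cadential pair there is no antecedent–consequent relationship, so this is a phrase group rather than a period.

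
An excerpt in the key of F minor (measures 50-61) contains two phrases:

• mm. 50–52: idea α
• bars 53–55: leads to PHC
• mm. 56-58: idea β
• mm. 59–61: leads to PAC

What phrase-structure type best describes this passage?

Phrase 1 ends with a Phrygian half cadence (weaker) and phrase 2 with a perfect authentic cadence (stronger): antecedent + consequent = a period.
The two phrases open with different material (α / β), so the period is contrasting.

contrasting period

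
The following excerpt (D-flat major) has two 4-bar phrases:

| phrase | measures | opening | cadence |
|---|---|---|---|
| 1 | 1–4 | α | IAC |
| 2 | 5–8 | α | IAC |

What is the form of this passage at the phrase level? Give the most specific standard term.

repeated phrase

Both phrases have the same opening (α) and the same cadence (imperfect authentic cadence): the second is a restatement, not a consequent, so this is a repeated phrase rather than a period.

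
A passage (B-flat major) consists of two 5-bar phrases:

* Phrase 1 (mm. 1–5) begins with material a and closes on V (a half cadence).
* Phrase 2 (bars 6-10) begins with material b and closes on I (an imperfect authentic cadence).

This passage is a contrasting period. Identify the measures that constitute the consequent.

measures 6–10

The antecedent is the phrase ending with the weaker cadence (half cadence, phrase 1) and the consequent the one ending more conclusively (imperfect authentic cadence, phrase 2); the consequent is mm. 6-10.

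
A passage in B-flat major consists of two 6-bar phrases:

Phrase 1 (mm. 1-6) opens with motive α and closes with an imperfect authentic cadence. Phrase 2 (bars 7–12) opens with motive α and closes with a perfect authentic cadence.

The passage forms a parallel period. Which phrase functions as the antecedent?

The phrase ending with the weaker cadence (imperfect authentic cadence) is the antecedent; the one ending more conclusively (perfect authentic cadence) is the consequent. The antecedent is phrase 1.

phrase 1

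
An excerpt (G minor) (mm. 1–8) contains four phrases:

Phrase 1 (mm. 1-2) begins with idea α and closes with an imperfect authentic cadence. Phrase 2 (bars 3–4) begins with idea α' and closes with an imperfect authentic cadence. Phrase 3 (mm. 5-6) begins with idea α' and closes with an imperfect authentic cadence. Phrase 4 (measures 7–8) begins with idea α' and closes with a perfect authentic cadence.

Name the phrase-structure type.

parallel double period

Four phrases in two halves: the first half (mm. 1–4) ends with an imperfect authentic cadence, the second (measures 5–8) with a perfect authentic cadence — a large antecedent–consequent pair, i.e. a double period.
Phrase 3 begins with the same material as phrase 1, making it parallel.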